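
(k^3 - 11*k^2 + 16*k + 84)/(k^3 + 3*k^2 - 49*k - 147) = (k^2 - 4*k - 12)/(k^2 + 10*k + 21)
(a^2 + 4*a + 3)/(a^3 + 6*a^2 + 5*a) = (a + 3)/(a*(a + 5))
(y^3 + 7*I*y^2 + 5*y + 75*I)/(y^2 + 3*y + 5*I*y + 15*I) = (y^2 + 2*I*y + 15)/(y + 3)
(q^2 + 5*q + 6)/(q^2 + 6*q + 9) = (q + 2)/(q + 3)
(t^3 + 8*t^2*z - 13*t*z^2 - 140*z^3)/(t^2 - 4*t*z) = t + 12*z + 35*z^2/t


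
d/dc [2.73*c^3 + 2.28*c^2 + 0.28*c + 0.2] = 8.19*c^2 + 4.56*c + 0.28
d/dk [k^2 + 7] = 2*k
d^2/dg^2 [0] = 0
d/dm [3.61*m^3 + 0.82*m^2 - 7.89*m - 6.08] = 10.83*m^2 + 1.64*m - 7.89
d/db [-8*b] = -8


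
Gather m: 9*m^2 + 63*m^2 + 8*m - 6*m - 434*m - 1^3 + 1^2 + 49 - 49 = 72*m^2 - 432*m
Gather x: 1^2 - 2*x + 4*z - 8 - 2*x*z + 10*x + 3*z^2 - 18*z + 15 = x*(8 - 2*z) + 3*z^2 - 14*z + 8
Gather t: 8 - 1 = 7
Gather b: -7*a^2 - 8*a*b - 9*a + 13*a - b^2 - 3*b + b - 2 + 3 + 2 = -7*a^2 + 4*a - b^2 + b*(-8*a - 2) + 3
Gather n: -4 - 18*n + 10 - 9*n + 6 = 12 - 27*n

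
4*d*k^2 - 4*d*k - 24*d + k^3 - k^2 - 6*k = (4*d + k)*(k - 3)*(k + 2)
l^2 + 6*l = l*(l + 6)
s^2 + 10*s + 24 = (s + 4)*(s + 6)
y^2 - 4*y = y*(y - 4)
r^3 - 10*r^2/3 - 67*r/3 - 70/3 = (r - 7)*(r + 5/3)*(r + 2)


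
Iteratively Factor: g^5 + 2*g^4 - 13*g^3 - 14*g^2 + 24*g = (g - 1)*(g^4 + 3*g^3 - 10*g^2 - 24*g) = (g - 1)*(g + 2)*(g^3 + g^2 - 12*g) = (g - 1)*(g + 2)*(g + 4)*(g^2 - 3*g) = g*(g - 1)*(g + 2)*(g + 4)*(g - 3)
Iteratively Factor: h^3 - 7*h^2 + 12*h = (h - 4)*(h^2 - 3*h) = (h - 4)*(h - 3)*(h)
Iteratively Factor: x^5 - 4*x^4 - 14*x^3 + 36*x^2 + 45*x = (x + 3)*(x^4 - 7*x^3 + 7*x^2 + 15*x) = (x - 3)*(x + 3)*(x^3 - 4*x^2 - 5*x) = (x - 5)*(x - 3)*(x + 3)*(x^2 + x) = (x - 5)*(x - 3)*(x + 1)*(x + 3)*(x)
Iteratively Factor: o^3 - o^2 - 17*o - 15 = (o + 1)*(o^2 - 2*o - 15) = (o - 5)*(o + 1)*(o + 3)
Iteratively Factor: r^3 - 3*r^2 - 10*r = (r - 5)*(r^2 + 2*r) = r*(r - 5)*(r + 2)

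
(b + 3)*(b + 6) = b^2 + 9*b + 18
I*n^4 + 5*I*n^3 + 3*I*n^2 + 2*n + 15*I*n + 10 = (n + 5)*(n - I)*(n + 2*I)*(I*n + 1)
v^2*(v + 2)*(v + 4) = v^4 + 6*v^3 + 8*v^2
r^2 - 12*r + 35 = (r - 7)*(r - 5)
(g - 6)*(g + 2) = g^2 - 4*g - 12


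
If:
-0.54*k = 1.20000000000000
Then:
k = -2.22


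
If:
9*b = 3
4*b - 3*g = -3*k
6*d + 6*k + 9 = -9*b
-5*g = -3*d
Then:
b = 1/3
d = -35/36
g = -7/12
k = -37/36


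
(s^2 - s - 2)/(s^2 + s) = (s - 2)/s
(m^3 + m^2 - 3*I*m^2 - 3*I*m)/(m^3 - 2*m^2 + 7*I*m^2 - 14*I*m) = (m^2 + m*(1 - 3*I) - 3*I)/(m^2 + m*(-2 + 7*I) - 14*I)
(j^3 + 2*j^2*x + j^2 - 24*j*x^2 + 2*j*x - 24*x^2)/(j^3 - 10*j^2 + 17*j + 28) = (j^2 + 2*j*x - 24*x^2)/(j^2 - 11*j + 28)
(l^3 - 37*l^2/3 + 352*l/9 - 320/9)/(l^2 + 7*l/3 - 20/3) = (3*l^2 - 32*l + 64)/(3*(l + 4))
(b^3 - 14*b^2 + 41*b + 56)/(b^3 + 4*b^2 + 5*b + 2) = (b^2 - 15*b + 56)/(b^2 + 3*b + 2)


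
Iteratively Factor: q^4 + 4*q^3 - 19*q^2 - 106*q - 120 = (q + 2)*(q^3 + 2*q^2 - 23*q - 60) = (q + 2)*(q + 3)*(q^2 - q - 20) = (q + 2)*(q + 3)*(q + 4)*(q - 5)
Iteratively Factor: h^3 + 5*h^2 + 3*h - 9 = (h - 1)*(h^2 + 6*h + 9) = (h - 1)*(h + 3)*(h + 3)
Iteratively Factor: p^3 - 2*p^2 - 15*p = (p)*(p^2 - 2*p - 15) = p*(p + 3)*(p - 5)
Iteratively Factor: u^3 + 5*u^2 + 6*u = (u + 2)*(u^2 + 3*u) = (u + 2)*(u + 3)*(u)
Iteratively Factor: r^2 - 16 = (r + 4)*(r - 4)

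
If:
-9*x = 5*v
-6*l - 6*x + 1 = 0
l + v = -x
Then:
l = 2/27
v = -1/6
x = 5/54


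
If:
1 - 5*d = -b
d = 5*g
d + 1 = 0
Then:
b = -6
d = -1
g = -1/5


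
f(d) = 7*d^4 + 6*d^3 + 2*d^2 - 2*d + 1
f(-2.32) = 144.27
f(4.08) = 2373.36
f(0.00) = 1.00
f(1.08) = 18.25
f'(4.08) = 2215.64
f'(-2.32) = -264.04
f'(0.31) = 1.80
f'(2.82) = 780.34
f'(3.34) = 1255.43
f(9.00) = 50446.00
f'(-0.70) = -5.58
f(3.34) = 1111.32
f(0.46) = 1.40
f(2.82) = 588.50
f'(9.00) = 21904.00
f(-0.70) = 3.00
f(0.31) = 0.82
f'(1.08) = 58.59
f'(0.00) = -2.00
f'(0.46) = 6.37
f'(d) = 28*d^3 + 18*d^2 + 4*d - 2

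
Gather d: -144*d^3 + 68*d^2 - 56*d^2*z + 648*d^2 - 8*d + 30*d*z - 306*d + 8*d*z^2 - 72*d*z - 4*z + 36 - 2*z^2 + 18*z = -144*d^3 + d^2*(716 - 56*z) + d*(8*z^2 - 42*z - 314) - 2*z^2 + 14*z + 36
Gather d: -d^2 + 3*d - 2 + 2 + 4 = -d^2 + 3*d + 4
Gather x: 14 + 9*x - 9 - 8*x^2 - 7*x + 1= -8*x^2 + 2*x + 6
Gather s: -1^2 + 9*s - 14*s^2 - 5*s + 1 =-14*s^2 + 4*s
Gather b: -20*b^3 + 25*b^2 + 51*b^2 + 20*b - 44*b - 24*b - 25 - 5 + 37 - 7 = -20*b^3 + 76*b^2 - 48*b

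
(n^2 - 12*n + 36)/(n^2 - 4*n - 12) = (n - 6)/(n + 2)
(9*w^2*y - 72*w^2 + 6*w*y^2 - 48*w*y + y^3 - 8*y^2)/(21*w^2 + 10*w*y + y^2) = (3*w*y - 24*w + y^2 - 8*y)/(7*w + y)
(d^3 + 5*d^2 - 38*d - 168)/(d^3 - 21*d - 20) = (d^2 + d - 42)/(d^2 - 4*d - 5)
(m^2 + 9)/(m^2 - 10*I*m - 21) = (m + 3*I)/(m - 7*I)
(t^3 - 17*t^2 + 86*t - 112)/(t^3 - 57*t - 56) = (t^2 - 9*t + 14)/(t^2 + 8*t + 7)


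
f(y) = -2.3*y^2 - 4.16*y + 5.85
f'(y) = -4.6*y - 4.16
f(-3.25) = -4.92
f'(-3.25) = 10.79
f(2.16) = -13.87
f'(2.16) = -14.10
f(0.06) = 5.59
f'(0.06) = -4.44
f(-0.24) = 6.72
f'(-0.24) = -3.06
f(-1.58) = 6.68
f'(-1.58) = 3.11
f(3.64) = -39.77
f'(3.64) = -20.90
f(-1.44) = 7.07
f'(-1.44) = 2.46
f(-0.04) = 6.01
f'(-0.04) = -3.98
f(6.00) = -101.91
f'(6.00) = -31.76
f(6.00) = -101.91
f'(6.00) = -31.76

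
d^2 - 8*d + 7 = (d - 7)*(d - 1)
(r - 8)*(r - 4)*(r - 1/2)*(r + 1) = r^4 - 23*r^3/2 + 51*r^2/2 + 22*r - 16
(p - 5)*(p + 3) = p^2 - 2*p - 15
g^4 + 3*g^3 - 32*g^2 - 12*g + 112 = (g - 4)*(g - 2)*(g + 2)*(g + 7)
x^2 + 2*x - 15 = (x - 3)*(x + 5)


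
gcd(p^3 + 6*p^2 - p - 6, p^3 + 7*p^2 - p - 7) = p^2 - 1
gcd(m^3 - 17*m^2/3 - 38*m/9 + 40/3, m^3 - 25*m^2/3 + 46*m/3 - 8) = m^2 - 22*m/3 + 8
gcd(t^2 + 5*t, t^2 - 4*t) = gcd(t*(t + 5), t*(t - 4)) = t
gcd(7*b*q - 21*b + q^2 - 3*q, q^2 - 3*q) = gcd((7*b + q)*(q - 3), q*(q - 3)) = q - 3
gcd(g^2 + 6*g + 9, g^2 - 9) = g + 3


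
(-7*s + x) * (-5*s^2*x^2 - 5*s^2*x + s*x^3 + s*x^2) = 35*s^3*x^2 + 35*s^3*x - 12*s^2*x^3 - 12*s^2*x^2 + s*x^4 + s*x^3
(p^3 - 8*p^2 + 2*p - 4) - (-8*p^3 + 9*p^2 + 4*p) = 9*p^3 - 17*p^2 - 2*p - 4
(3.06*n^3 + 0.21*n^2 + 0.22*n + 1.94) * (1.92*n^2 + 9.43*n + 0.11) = 5.8752*n^5 + 29.259*n^4 + 2.7393*n^3 + 5.8225*n^2 + 18.3184*n + 0.2134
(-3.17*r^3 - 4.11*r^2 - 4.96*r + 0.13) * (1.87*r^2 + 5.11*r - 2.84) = -5.9279*r^5 - 23.8844*r^4 - 21.2745*r^3 - 13.4301*r^2 + 14.7507*r - 0.3692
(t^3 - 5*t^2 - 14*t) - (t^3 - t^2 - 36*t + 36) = -4*t^2 + 22*t - 36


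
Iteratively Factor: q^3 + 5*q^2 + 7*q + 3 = (q + 1)*(q^2 + 4*q + 3) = (q + 1)^2*(q + 3)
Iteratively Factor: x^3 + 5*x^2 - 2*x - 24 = (x + 3)*(x^2 + 2*x - 8) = (x - 2)*(x + 3)*(x + 4)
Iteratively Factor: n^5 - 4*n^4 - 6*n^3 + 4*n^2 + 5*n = (n - 1)*(n^4 - 3*n^3 - 9*n^2 - 5*n) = (n - 1)*(n + 1)*(n^3 - 4*n^2 - 5*n) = n*(n - 1)*(n + 1)*(n^2 - 4*n - 5) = n*(n - 1)*(n + 1)^2*(n - 5)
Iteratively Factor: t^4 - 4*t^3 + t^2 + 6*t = (t - 2)*(t^3 - 2*t^2 - 3*t) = (t - 3)*(t - 2)*(t^2 + t) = (t - 3)*(t - 2)*(t + 1)*(t)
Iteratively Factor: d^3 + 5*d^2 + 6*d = (d)*(d^2 + 5*d + 6) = d*(d + 3)*(d + 2)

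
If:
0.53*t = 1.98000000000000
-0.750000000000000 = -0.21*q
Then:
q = 3.57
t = 3.74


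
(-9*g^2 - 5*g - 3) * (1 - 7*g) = 63*g^3 + 26*g^2 + 16*g - 3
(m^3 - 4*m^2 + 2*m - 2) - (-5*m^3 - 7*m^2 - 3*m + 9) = 6*m^3 + 3*m^2 + 5*m - 11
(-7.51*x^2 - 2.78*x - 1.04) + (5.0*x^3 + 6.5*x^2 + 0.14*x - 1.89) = 5.0*x^3 - 1.01*x^2 - 2.64*x - 2.93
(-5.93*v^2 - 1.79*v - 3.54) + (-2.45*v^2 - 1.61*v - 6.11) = -8.38*v^2 - 3.4*v - 9.65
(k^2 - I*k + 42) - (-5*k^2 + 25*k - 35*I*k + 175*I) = 6*k^2 - 25*k + 34*I*k + 42 - 175*I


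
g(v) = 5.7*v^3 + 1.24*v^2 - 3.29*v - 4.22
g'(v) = 17.1*v^2 + 2.48*v - 3.29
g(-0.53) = -2.98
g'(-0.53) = 0.20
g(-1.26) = -9.51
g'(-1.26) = 20.73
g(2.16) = 51.90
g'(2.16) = 81.85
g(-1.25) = -9.30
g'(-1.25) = 20.33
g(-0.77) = -3.55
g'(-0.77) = 4.94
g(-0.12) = -3.82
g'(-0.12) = -3.34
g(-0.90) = -4.41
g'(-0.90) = 8.33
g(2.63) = 99.40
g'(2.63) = 121.51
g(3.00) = 150.97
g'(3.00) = 158.05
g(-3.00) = -137.09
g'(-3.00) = 143.17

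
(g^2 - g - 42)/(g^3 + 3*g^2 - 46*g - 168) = 1/(g + 4)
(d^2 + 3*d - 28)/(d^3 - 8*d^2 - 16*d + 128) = (d + 7)/(d^2 - 4*d - 32)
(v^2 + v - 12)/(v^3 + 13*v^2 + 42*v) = (v^2 + v - 12)/(v*(v^2 + 13*v + 42))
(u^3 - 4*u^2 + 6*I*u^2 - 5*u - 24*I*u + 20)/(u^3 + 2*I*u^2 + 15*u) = (u^2 + u*(-4 + I) - 4*I)/(u*(u - 3*I))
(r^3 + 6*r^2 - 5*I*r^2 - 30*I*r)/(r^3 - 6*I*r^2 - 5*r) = (r + 6)/(r - I)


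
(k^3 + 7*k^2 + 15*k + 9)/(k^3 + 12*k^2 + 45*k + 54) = (k + 1)/(k + 6)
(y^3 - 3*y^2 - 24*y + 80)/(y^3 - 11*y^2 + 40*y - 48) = (y + 5)/(y - 3)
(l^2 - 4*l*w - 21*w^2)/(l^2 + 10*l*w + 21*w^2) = (l - 7*w)/(l + 7*w)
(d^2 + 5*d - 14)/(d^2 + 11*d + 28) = (d - 2)/(d + 4)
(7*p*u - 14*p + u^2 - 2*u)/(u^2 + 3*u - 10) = (7*p + u)/(u + 5)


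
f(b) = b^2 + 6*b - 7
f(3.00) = 20.00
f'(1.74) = 9.48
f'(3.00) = 12.00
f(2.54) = 14.69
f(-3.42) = -15.82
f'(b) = 2*b + 6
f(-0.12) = -7.71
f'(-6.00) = -6.00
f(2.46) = 13.81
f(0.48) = -3.89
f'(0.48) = 6.96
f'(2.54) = 11.08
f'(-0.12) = 5.76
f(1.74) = 6.47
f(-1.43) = -13.54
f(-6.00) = -7.00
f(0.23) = -5.57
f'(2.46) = 10.92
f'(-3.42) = -0.84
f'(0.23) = 6.46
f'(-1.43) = 3.14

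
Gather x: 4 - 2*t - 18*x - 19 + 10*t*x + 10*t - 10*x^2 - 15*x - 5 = 8*t - 10*x^2 + x*(10*t - 33) - 20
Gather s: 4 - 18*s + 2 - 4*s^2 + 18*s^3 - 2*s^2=18*s^3 - 6*s^2 - 18*s + 6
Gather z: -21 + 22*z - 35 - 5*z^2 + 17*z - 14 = -5*z^2 + 39*z - 70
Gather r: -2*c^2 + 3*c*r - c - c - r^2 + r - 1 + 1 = -2*c^2 - 2*c - r^2 + r*(3*c + 1)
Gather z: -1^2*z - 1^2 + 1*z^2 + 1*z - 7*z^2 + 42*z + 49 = -6*z^2 + 42*z + 48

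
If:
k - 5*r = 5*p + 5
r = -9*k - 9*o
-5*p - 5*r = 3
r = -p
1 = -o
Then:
No Solution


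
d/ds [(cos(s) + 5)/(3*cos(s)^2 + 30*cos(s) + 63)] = (cos(s)^2 + 10*cos(s) + 29)*sin(s)/(3*(cos(s)^2 + 10*cos(s) + 21)^2)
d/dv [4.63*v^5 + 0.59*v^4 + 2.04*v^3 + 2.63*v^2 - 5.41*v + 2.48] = 23.15*v^4 + 2.36*v^3 + 6.12*v^2 + 5.26*v - 5.41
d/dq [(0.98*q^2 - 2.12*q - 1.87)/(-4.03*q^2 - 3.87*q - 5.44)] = (-12.3362*q^2 - 25.7346*q + 4.2959)/(16.2409*q^4 + 31.1922*q^3 + 58.8233*q^2 + 42.1056*q + 29.5936)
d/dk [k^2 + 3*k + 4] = 2*k + 3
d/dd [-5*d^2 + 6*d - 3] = 6 - 10*d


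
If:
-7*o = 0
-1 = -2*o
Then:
No Solution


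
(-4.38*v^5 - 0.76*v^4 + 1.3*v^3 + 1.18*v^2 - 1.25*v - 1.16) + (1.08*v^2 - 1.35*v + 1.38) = -4.38*v^5 - 0.76*v^4 + 1.3*v^3 + 2.26*v^2 - 2.6*v + 0.22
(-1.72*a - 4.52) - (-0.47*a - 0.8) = -1.25*a - 3.72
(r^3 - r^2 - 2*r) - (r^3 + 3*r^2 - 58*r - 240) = -4*r^2 + 56*r + 240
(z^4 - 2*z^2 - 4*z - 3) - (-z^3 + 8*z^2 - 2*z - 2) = z^4 + z^3 - 10*z^2 - 2*z - 1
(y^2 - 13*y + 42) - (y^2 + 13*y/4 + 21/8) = 315/8 - 65*y/4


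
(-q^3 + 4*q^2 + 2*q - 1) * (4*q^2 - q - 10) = -4*q^5 + 17*q^4 + 14*q^3 - 46*q^2 - 19*q + 10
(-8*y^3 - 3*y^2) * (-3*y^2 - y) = 24*y^5 + 17*y^4 + 3*y^3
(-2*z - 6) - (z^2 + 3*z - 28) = -z^2 - 5*z + 22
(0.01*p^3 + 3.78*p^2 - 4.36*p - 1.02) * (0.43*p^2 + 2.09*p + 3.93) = 0.0043*p^5 + 1.6463*p^4 + 6.0647*p^3 + 5.3044*p^2 - 19.2666*p - 4.0086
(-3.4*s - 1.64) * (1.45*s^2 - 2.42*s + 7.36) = -4.93*s^3 + 5.85*s^2 - 21.0552*s - 12.0704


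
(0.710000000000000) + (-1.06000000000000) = -0.350000000000000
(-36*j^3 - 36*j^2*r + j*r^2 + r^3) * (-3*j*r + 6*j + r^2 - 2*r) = 108*j^4*r - 216*j^4 + 72*j^3*r^2 - 144*j^3*r - 39*j^2*r^3 + 78*j^2*r^2 - 2*j*r^4 + 4*j*r^3 + r^5 - 2*r^4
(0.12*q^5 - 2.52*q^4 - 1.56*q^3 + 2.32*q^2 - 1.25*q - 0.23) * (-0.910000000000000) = -0.1092*q^5 + 2.2932*q^4 + 1.4196*q^3 - 2.1112*q^2 + 1.1375*q + 0.2093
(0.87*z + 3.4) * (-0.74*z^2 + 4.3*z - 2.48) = -0.6438*z^3 + 1.225*z^2 + 12.4624*z - 8.432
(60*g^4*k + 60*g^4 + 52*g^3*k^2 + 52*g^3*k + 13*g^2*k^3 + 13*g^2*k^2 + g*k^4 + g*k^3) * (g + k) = 60*g^5*k + 60*g^5 + 112*g^4*k^2 + 112*g^4*k + 65*g^3*k^3 + 65*g^3*k^2 + 14*g^2*k^4 + 14*g^2*k^3 + g*k^5 + g*k^4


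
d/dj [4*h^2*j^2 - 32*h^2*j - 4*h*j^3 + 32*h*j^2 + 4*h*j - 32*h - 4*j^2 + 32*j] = 8*h^2*j - 32*h^2 - 12*h*j^2 + 64*h*j + 4*h - 8*j + 32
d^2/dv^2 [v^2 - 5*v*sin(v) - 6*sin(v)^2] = 5*v*sin(v) + 24*sin(v)^2 - 10*cos(v) - 10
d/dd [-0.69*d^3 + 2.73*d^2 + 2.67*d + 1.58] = -2.07*d^2 + 5.46*d + 2.67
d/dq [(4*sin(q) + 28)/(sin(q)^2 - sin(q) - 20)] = -4*(sin(q)^2 + 14*sin(q) + 13)*cos(q)/(sin(q) + cos(q)^2 + 19)^2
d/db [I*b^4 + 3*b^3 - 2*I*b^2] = b*(4*I*b^2 + 9*b - 4*I)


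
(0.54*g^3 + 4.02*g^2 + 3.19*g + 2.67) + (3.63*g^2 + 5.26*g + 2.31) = 0.54*g^3 + 7.65*g^2 + 8.45*g + 4.98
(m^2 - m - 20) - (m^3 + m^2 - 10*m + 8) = -m^3 + 9*m - 28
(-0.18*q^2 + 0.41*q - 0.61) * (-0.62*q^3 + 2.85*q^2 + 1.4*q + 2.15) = 0.1116*q^5 - 0.7672*q^4 + 1.2947*q^3 - 1.5515*q^2 + 0.0275*q - 1.3115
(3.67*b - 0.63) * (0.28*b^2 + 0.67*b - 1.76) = 1.0276*b^3 + 2.2825*b^2 - 6.8813*b + 1.1088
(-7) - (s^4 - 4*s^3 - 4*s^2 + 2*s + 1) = -s^4 + 4*s^3 + 4*s^2 - 2*s - 8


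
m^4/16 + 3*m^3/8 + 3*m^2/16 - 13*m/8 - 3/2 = (m/4 + 1/4)*(m/4 + 1)*(m - 2)*(m + 3)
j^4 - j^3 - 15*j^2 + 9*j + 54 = (j - 3)^2*(j + 2)*(j + 3)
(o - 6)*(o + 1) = o^2 - 5*o - 6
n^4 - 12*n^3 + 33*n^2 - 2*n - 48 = (n - 8)*(n - 3)*(n - 2)*(n + 1)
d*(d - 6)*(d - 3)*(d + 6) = d^4 - 3*d^3 - 36*d^2 + 108*d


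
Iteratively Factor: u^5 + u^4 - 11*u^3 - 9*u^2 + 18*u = (u - 1)*(u^4 + 2*u^3 - 9*u^2 - 18*u) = (u - 3)*(u - 1)*(u^3 + 5*u^2 + 6*u) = (u - 3)*(u - 1)*(u + 2)*(u^2 + 3*u) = (u - 3)*(u - 1)*(u + 2)*(u + 3)*(u)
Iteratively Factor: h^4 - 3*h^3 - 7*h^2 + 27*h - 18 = (h - 1)*(h^3 - 2*h^2 - 9*h + 18) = (h - 1)*(h + 3)*(h^2 - 5*h + 6) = (h - 2)*(h - 1)*(h + 3)*(h - 3)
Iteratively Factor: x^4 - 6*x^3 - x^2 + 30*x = (x - 5)*(x^3 - x^2 - 6*x) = (x - 5)*(x + 2)*(x^2 - 3*x) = x*(x - 5)*(x + 2)*(x - 3)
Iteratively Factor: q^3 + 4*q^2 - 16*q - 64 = (q + 4)*(q^2 - 16) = (q - 4)*(q + 4)*(q + 4)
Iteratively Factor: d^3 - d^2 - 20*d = (d)*(d^2 - d - 20) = d*(d - 5)*(d + 4)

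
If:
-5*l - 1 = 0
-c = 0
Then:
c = 0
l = -1/5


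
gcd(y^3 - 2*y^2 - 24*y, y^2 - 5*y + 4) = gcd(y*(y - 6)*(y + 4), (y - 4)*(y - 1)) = 1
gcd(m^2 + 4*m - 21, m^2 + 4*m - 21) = m^2 + 4*m - 21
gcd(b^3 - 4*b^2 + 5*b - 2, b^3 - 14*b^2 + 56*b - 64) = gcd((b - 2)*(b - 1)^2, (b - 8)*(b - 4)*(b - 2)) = b - 2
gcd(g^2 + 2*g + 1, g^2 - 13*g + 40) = 1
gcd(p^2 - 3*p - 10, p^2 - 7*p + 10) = p - 5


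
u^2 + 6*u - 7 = (u - 1)*(u + 7)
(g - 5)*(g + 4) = g^2 - g - 20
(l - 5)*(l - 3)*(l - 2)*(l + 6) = l^4 - 4*l^3 - 29*l^2 + 156*l - 180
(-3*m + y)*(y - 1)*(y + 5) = -3*m*y^2 - 12*m*y + 15*m + y^3 + 4*y^2 - 5*y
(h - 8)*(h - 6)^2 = h^3 - 20*h^2 + 132*h - 288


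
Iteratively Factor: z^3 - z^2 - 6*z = (z - 3)*(z^2 + 2*z) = z*(z - 3)*(z + 2)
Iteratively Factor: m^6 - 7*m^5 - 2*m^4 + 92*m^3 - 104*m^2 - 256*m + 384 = (m + 3)*(m^5 - 10*m^4 + 28*m^3 + 8*m^2 - 128*m + 128) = (m - 2)*(m + 3)*(m^4 - 8*m^3 + 12*m^2 + 32*m - 64) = (m - 2)*(m + 2)*(m + 3)*(m^3 - 10*m^2 + 32*m - 32) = (m - 4)*(m - 2)*(m + 2)*(m + 3)*(m^2 - 6*m + 8) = (m - 4)*(m - 2)^2*(m + 2)*(m + 3)*(m - 4)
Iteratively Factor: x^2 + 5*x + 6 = (x + 2)*(x + 3)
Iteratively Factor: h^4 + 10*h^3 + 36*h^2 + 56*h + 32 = (h + 4)*(h^3 + 6*h^2 + 12*h + 8) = (h + 2)*(h + 4)*(h^2 + 4*h + 4) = (h + 2)^2*(h + 4)*(h + 2)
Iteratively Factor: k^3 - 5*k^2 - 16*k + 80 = (k + 4)*(k^2 - 9*k + 20) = (k - 4)*(k + 4)*(k - 5)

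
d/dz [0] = 0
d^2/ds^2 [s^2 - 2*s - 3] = 2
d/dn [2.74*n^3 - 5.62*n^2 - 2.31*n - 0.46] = 8.22*n^2 - 11.24*n - 2.31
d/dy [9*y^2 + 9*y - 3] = 18*y + 9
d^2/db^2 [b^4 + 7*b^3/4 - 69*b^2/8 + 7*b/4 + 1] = 12*b^2 + 21*b/2 - 69/4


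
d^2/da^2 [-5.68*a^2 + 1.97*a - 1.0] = -11.3600000000000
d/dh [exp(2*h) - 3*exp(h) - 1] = (2*exp(h) - 3)*exp(h)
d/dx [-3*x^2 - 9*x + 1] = -6*x - 9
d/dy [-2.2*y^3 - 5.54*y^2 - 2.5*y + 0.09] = -6.6*y^2 - 11.08*y - 2.5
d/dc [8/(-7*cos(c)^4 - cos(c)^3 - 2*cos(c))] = 8*(-28*cos(c)^3 - 3*cos(c)^2 - 2)*sin(c)/((7*cos(c)^3 + cos(c)^2 + 2)^2*cos(c)^2)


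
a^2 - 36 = (a - 6)*(a + 6)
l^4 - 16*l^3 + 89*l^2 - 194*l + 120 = (l - 6)*(l - 5)*(l - 4)*(l - 1)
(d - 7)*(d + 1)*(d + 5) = d^3 - d^2 - 37*d - 35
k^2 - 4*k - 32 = (k - 8)*(k + 4)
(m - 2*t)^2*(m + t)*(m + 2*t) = m^4 - m^3*t - 6*m^2*t^2 + 4*m*t^3 + 8*t^4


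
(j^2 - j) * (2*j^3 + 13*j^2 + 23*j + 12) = 2*j^5 + 11*j^4 + 10*j^3 - 11*j^2 - 12*j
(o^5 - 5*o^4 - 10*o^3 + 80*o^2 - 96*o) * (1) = o^5 - 5*o^4 - 10*o^3 + 80*o^2 - 96*o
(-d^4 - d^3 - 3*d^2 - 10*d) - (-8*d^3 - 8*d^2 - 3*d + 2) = -d^4 + 7*d^3 + 5*d^2 - 7*d - 2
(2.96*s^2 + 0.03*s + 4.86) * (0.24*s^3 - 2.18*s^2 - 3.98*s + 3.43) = 0.7104*s^5 - 6.4456*s^4 - 10.6798*s^3 - 0.561400000000001*s^2 - 19.2399*s + 16.6698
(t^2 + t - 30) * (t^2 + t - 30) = t^4 + 2*t^3 - 59*t^2 - 60*t + 900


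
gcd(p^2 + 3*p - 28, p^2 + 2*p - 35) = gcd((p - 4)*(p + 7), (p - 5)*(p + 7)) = p + 7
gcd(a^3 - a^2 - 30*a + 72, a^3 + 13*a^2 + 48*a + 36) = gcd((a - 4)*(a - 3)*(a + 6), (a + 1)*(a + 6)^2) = a + 6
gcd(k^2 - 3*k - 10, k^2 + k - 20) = 1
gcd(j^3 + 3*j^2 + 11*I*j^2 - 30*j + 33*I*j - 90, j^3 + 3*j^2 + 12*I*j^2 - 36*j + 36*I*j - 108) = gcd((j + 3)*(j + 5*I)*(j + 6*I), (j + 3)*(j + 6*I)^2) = j^2 + j*(3 + 6*I) + 18*I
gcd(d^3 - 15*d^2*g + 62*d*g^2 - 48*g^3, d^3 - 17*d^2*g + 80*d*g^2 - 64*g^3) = d^2 - 9*d*g + 8*g^2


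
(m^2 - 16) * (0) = 0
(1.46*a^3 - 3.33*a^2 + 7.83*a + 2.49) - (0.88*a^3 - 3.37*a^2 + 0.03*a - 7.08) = 0.58*a^3 + 0.04*a^2 + 7.8*a + 9.57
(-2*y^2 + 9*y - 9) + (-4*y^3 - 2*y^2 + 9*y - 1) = -4*y^3 - 4*y^2 + 18*y - 10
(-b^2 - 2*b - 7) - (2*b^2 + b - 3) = -3*b^2 - 3*b - 4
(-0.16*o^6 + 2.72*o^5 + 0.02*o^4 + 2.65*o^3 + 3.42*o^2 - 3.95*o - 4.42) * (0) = 0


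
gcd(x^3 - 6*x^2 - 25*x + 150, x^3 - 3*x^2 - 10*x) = x - 5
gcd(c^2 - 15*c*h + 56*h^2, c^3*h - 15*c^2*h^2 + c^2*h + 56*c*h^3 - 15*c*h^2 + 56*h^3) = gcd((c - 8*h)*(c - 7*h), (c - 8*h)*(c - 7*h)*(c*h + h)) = c^2 - 15*c*h + 56*h^2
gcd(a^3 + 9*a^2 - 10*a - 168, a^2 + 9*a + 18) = a + 6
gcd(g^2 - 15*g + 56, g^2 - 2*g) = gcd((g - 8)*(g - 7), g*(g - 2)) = 1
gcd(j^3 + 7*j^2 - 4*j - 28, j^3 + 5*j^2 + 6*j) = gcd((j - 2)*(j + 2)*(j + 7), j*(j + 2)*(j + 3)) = j + 2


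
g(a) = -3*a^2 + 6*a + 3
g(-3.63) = -58.31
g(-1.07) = -6.85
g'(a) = 6 - 6*a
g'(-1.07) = 12.42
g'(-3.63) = 27.78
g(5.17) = -46.17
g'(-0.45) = 8.70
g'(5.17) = -25.02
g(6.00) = -69.00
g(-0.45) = -0.31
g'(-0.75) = 10.50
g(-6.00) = -141.00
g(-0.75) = -3.19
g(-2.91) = -39.86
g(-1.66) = -15.23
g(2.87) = -4.49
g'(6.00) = -30.00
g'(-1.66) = 15.96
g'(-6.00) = 42.00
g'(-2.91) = 23.46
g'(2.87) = -11.22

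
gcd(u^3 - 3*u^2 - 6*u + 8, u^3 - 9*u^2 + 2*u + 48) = u + 2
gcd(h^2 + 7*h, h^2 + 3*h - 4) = 1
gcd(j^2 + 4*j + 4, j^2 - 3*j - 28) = 1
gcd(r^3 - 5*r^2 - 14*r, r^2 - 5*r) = r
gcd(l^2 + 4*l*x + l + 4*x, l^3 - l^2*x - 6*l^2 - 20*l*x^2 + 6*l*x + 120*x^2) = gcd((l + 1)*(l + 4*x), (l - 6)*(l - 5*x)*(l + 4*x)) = l + 4*x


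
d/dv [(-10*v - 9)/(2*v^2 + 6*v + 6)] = (10*v^2 + 18*v - 3)/(2*(v^4 + 6*v^3 + 15*v^2 + 18*v + 9))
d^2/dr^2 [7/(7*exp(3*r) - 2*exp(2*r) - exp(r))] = 7*((-63*exp(2*r) + 8*exp(r) + 1)*(-7*exp(2*r) + 2*exp(r) + 1) - 2*(-21*exp(2*r) + 4*exp(r) + 1)^2)*exp(-r)/(-7*exp(2*r) + 2*exp(r) + 1)^3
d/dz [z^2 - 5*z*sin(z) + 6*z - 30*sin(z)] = -5*z*cos(z) + 2*z - 5*sin(z) - 30*cos(z) + 6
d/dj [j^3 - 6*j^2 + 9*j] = 3*j^2 - 12*j + 9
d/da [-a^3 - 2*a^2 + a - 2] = -3*a^2 - 4*a + 1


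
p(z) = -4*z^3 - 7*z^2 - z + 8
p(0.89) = -1.25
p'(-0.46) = 2.90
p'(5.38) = -423.65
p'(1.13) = -32.14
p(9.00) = -3484.00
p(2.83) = -141.55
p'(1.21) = -35.51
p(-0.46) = 7.37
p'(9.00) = -1099.00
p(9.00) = -3484.00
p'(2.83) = -136.73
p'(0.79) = -19.55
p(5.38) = -822.87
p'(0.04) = -1.58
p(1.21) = -10.54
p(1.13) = -7.84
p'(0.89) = -22.97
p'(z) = -12*z^2 - 14*z - 1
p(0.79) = 0.87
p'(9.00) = -1099.00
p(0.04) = 7.95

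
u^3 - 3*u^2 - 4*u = u*(u - 4)*(u + 1)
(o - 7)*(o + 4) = o^2 - 3*o - 28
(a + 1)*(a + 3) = a^2 + 4*a + 3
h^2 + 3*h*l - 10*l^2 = (h - 2*l)*(h + 5*l)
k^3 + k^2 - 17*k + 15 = (k - 3)*(k - 1)*(k + 5)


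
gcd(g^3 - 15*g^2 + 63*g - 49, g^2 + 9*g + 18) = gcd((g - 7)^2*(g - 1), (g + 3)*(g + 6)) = 1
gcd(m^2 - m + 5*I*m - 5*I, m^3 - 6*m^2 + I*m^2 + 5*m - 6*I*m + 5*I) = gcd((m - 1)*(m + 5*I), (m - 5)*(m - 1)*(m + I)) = m - 1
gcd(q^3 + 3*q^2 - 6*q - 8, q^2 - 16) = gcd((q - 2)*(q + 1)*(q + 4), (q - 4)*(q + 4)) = q + 4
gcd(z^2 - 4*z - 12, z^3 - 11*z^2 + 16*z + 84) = z^2 - 4*z - 12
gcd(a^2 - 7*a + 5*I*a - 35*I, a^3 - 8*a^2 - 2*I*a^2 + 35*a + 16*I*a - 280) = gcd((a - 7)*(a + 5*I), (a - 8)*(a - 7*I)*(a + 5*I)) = a + 5*I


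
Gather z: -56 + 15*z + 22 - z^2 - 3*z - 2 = -z^2 + 12*z - 36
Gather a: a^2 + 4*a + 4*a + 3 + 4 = a^2 + 8*a + 7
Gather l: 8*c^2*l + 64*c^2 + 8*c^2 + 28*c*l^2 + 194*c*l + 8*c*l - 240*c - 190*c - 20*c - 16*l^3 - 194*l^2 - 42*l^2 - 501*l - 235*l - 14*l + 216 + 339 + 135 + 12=72*c^2 - 450*c - 16*l^3 + l^2*(28*c - 236) + l*(8*c^2 + 202*c - 750) + 702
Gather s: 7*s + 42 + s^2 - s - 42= s^2 + 6*s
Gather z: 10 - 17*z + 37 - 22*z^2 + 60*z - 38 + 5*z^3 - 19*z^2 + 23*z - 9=5*z^3 - 41*z^2 + 66*z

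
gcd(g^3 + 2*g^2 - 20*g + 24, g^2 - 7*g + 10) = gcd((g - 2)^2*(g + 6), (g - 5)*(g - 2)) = g - 2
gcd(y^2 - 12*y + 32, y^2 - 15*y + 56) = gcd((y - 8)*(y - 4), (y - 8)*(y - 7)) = y - 8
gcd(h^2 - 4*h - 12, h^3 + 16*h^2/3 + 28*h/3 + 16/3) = h + 2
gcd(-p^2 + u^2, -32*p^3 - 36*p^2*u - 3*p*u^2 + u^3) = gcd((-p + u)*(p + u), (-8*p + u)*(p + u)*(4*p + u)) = p + u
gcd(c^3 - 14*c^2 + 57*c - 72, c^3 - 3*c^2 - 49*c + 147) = c - 3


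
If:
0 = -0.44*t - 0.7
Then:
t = -1.59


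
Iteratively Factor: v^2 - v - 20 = (v - 5)*(v + 4)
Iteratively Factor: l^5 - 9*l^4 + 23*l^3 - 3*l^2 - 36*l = (l + 1)*(l^4 - 10*l^3 + 33*l^2 - 36*l) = l*(l + 1)*(l^3 - 10*l^2 + 33*l - 36) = l*(l - 4)*(l + 1)*(l^2 - 6*l + 9) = l*(l - 4)*(l - 3)*(l + 1)*(l - 3)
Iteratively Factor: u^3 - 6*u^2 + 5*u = (u)*(u^2 - 6*u + 5) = u*(u - 1)*(u - 5)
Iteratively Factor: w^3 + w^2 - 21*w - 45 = (w + 3)*(w^2 - 2*w - 15) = (w - 5)*(w + 3)*(w + 3)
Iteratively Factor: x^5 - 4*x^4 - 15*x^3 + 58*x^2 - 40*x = (x - 1)*(x^4 - 3*x^3 - 18*x^2 + 40*x) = (x - 1)*(x + 4)*(x^3 - 7*x^2 + 10*x) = (x - 5)*(x - 1)*(x + 4)*(x^2 - 2*x) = (x - 5)*(x - 2)*(x - 1)*(x + 4)*(x)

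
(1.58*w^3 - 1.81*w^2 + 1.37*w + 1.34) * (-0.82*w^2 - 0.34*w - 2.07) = -1.2956*w^5 + 0.947*w^4 - 3.7786*w^3 + 2.1821*w^2 - 3.2915*w - 2.7738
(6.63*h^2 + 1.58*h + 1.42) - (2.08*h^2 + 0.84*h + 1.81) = 4.55*h^2 + 0.74*h - 0.39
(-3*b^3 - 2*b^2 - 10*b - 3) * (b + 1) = -3*b^4 - 5*b^3 - 12*b^2 - 13*b - 3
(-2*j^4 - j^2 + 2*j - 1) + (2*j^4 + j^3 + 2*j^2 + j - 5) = j^3 + j^2 + 3*j - 6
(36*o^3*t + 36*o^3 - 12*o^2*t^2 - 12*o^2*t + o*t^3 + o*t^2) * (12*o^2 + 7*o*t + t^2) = 432*o^5*t + 432*o^5 + 108*o^4*t^2 + 108*o^4*t - 36*o^3*t^3 - 36*o^3*t^2 - 5*o^2*t^4 - 5*o^2*t^3 + o*t^5 + o*t^4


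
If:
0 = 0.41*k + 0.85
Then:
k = -2.07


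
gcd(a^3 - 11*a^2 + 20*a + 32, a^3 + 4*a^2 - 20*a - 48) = a - 4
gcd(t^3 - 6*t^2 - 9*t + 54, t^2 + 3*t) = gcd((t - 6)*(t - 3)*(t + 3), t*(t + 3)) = t + 3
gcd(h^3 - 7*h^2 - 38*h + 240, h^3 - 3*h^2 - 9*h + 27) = 1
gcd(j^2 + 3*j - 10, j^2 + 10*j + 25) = j + 5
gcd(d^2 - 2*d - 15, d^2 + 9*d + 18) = d + 3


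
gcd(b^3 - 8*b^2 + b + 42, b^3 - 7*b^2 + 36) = b^2 - b - 6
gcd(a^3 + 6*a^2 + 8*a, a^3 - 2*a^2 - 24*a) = a^2 + 4*a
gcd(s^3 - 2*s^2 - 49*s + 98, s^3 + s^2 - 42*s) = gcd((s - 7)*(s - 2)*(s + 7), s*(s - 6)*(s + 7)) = s + 7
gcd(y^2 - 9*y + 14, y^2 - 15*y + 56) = y - 7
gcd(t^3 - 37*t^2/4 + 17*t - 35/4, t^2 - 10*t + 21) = t - 7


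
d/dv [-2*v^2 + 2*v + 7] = 2 - 4*v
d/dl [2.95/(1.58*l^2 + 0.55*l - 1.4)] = (-9.322*l - 1.6225)/(1.58*l^2 + 0.55*l - 1.4)^2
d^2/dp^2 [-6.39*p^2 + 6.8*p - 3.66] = -12.7800000000000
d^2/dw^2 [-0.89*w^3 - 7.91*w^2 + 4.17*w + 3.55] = -5.34*w - 15.82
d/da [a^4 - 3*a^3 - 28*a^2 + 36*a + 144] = 4*a^3 - 9*a^2 - 56*a + 36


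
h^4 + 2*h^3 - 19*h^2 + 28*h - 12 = (h - 2)*(h - 1)^2*(h + 6)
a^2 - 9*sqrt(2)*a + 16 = (a - 8*sqrt(2))*(a - sqrt(2))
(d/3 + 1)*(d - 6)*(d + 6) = d^3/3 + d^2 - 12*d - 36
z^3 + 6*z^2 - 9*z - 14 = (z - 2)*(z + 1)*(z + 7)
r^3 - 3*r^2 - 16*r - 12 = (r - 6)*(r + 1)*(r + 2)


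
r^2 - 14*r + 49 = (r - 7)^2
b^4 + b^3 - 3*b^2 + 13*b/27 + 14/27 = (b - 1)*(b - 2/3)*(b + 1/3)*(b + 7/3)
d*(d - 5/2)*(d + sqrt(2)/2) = d^3 - 5*d^2/2 + sqrt(2)*d^2/2 - 5*sqrt(2)*d/4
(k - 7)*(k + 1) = k^2 - 6*k - 7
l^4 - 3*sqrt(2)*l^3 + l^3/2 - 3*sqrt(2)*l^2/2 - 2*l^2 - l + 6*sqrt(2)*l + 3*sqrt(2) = (l + 1/2)*(l - 3*sqrt(2))*(l - sqrt(2))*(l + sqrt(2))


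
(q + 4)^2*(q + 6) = q^3 + 14*q^2 + 64*q + 96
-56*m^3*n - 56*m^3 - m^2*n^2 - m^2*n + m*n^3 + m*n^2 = (-8*m + n)*(7*m + n)*(m*n + m)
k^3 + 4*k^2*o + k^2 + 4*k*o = k*(k + 1)*(k + 4*o)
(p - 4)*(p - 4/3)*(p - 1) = p^3 - 19*p^2/3 + 32*p/3 - 16/3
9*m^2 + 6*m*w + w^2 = (3*m + w)^2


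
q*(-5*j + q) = -5*j*q + q^2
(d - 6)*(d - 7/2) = d^2 - 19*d/2 + 21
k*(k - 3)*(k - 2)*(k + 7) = k^4 + 2*k^3 - 29*k^2 + 42*k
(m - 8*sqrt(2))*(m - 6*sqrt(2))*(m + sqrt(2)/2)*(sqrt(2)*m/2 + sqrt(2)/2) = sqrt(2)*m^4/2 - 27*m^3/2 + sqrt(2)*m^3/2 - 27*m^2/2 + 41*sqrt(2)*m^2 + 48*m + 41*sqrt(2)*m + 48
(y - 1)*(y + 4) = y^2 + 3*y - 4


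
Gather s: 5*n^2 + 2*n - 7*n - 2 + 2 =5*n^2 - 5*n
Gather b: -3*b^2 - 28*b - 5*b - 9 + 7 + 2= -3*b^2 - 33*b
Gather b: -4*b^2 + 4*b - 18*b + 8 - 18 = -4*b^2 - 14*b - 10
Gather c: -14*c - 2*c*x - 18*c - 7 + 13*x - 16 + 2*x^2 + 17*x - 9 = c*(-2*x - 32) + 2*x^2 + 30*x - 32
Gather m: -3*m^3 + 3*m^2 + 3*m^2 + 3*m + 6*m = -3*m^3 + 6*m^2 + 9*m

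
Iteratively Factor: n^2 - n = (n - 1)*(n)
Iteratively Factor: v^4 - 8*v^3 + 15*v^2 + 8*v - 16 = (v - 1)*(v^3 - 7*v^2 + 8*v + 16) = (v - 1)*(v + 1)*(v^2 - 8*v + 16) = (v - 4)*(v - 1)*(v + 1)*(v - 4)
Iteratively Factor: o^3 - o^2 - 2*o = (o - 2)*(o^2 + o) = (o - 2)*(o + 1)*(o)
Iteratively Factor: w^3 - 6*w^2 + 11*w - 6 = (w - 1)*(w^2 - 5*w + 6) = (w - 3)*(w - 1)*(w - 2)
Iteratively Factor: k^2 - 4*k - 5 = (k + 1)*(k - 5)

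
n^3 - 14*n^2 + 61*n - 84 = (n - 7)*(n - 4)*(n - 3)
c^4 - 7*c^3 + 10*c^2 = c^2*(c - 5)*(c - 2)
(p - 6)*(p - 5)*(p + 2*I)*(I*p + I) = I*p^4 - 2*p^3 - 10*I*p^3 + 20*p^2 + 19*I*p^2 - 38*p + 30*I*p - 60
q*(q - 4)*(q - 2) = q^3 - 6*q^2 + 8*q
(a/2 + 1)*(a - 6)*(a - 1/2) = a^3/2 - 9*a^2/4 - 5*a + 3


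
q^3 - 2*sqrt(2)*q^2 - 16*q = q*(q - 4*sqrt(2))*(q + 2*sqrt(2))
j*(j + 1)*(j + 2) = j^3 + 3*j^2 + 2*j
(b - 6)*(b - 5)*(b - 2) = b^3 - 13*b^2 + 52*b - 60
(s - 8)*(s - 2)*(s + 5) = s^3 - 5*s^2 - 34*s + 80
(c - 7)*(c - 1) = c^2 - 8*c + 7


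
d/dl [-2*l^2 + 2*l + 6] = 2 - 4*l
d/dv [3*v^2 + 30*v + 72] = 6*v + 30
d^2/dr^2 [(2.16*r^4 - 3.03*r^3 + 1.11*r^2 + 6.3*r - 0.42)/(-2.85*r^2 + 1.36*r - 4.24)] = (-35.0892*r^6 + 50.23296*r^5 - 180.579456*r^4 + 26.3181*r^3 - 469.864404*r^2 + 773.840448*r - 121.163808)/(23.149125*r^6 - 33.1398*r^5 + 119.13228*r^4 - 101.120896*r^3 + 177.235392*r^2 - 73.348608*r + 76.225024)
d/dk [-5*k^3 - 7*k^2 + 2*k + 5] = -15*k^2 - 14*k + 2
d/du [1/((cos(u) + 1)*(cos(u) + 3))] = 2*(cos(u) + 2)*sin(u)/((cos(u) + 1)^2*(cos(u) + 3)^2)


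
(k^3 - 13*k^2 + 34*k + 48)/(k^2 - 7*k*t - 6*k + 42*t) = (-k^2 + 7*k + 8)/(-k + 7*t)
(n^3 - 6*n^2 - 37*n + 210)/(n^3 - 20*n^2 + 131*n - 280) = (n + 6)/(n - 8)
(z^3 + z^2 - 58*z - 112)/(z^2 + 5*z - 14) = (z^2 - 6*z - 16)/(z - 2)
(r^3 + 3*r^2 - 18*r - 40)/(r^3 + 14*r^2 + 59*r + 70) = (r - 4)/(r + 7)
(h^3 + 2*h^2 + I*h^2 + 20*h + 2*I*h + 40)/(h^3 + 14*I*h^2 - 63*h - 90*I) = (h^2 + h*(2 - 4*I) - 8*I)/(h^2 + 9*I*h - 18)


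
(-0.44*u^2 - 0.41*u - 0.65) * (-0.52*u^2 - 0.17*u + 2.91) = 0.2288*u^4 + 0.288*u^3 - 0.8727*u^2 - 1.0826*u - 1.8915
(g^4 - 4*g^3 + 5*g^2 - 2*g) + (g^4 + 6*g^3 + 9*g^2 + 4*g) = 2*g^4 + 2*g^3 + 14*g^2 + 2*g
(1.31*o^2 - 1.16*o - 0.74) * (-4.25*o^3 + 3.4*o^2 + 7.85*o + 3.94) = -5.5675*o^5 + 9.384*o^4 + 9.4845*o^3 - 6.4606*o^2 - 10.3794*o - 2.9156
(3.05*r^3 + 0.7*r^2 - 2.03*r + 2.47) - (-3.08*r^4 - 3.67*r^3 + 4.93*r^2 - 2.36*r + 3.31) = 3.08*r^4 + 6.72*r^3 - 4.23*r^2 + 0.33*r - 0.84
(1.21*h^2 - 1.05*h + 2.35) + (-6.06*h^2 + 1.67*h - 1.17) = -4.85*h^2 + 0.62*h + 1.18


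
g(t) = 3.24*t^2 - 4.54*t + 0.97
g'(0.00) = -4.54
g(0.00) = 0.97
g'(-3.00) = -23.98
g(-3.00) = 43.75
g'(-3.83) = -29.36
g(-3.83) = 65.89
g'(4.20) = 22.68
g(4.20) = 39.06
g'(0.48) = -1.43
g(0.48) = -0.46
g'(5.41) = 30.52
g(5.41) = 71.24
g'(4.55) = 24.94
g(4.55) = 47.39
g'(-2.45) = -20.42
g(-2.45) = 31.54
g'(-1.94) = -17.11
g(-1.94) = 21.97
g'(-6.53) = -46.85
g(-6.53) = 168.77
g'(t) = 6.48*t - 4.54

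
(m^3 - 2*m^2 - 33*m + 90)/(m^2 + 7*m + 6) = (m^2 - 8*m + 15)/(m + 1)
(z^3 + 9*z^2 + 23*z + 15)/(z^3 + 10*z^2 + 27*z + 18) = (z + 5)/(z + 6)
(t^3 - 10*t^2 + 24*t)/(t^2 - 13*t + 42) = t*(t - 4)/(t - 7)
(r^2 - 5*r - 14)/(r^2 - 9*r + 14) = (r + 2)/(r - 2)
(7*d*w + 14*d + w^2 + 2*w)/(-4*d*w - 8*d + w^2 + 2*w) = (7*d + w)/(-4*d + w)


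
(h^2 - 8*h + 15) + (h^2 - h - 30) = 2*h^2 - 9*h - 15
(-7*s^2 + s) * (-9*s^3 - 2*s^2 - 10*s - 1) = 63*s^5 + 5*s^4 + 68*s^3 - 3*s^2 - s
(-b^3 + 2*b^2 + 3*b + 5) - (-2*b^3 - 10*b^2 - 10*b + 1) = b^3 + 12*b^2 + 13*b + 4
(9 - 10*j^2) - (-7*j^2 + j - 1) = -3*j^2 - j + 10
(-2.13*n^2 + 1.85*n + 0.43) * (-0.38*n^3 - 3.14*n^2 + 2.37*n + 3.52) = 0.8094*n^5 + 5.9852*n^4 - 11.0205*n^3 - 4.4633*n^2 + 7.5311*n + 1.5136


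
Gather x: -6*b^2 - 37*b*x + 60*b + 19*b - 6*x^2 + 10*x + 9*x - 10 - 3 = -6*b^2 + 79*b - 6*x^2 + x*(19 - 37*b) - 13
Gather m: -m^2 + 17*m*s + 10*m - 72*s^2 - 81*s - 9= -m^2 + m*(17*s + 10) - 72*s^2 - 81*s - 9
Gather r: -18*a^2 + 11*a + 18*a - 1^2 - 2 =-18*a^2 + 29*a - 3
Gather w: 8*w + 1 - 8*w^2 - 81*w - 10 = -8*w^2 - 73*w - 9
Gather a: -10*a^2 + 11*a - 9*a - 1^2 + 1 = -10*a^2 + 2*a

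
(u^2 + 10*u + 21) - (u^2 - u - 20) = 11*u + 41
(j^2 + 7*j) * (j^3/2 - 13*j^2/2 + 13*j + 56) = j^5/2 - 3*j^4 - 65*j^3/2 + 147*j^2 + 392*j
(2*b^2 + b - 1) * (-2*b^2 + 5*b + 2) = -4*b^4 + 8*b^3 + 11*b^2 - 3*b - 2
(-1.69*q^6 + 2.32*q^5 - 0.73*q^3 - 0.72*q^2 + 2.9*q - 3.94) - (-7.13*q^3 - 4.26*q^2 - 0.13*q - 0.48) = -1.69*q^6 + 2.32*q^5 + 6.4*q^3 + 3.54*q^2 + 3.03*q - 3.46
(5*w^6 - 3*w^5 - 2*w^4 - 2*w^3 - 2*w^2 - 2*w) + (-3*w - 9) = 5*w^6 - 3*w^5 - 2*w^4 - 2*w^3 - 2*w^2 - 5*w - 9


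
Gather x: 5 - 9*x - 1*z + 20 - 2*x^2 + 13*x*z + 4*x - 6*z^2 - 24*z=-2*x^2 + x*(13*z - 5) - 6*z^2 - 25*z + 25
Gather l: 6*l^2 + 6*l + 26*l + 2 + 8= 6*l^2 + 32*l + 10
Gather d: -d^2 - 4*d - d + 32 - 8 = -d^2 - 5*d + 24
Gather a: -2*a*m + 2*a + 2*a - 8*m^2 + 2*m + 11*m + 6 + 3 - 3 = a*(4 - 2*m) - 8*m^2 + 13*m + 6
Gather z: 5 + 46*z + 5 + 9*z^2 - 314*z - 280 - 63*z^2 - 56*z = -54*z^2 - 324*z - 270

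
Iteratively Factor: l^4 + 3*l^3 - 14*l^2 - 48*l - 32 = (l + 4)*(l^3 - l^2 - 10*l - 8) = (l - 4)*(l + 4)*(l^2 + 3*l + 2) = (l - 4)*(l + 2)*(l + 4)*(l + 1)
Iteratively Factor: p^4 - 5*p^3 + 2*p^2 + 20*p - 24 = (p - 3)*(p^3 - 2*p^2 - 4*p + 8) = (p - 3)*(p - 2)*(p^2 - 4) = (p - 3)*(p - 2)^2*(p + 2)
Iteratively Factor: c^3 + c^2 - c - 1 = (c + 1)*(c^2 - 1) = (c - 1)*(c + 1)*(c + 1)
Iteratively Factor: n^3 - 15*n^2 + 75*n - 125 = (n - 5)*(n^2 - 10*n + 25) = (n - 5)^2*(n - 5)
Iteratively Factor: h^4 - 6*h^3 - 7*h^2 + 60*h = (h)*(h^3 - 6*h^2 - 7*h + 60) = h*(h - 5)*(h^2 - h - 12) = h*(h - 5)*(h - 4)*(h + 3)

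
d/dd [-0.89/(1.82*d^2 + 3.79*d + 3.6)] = (3.2396*d + 3.3731)/(1.82*d^2 + 3.79*d + 3.6)^2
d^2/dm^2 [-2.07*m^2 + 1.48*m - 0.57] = -4.14000000000000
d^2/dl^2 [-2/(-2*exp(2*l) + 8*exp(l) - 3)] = 16*((1 - exp(l))*(2*exp(2*l) - 8*exp(l) + 3) + 4*(exp(l) - 2)^2*exp(l))*exp(l)/(2*exp(2*l) - 8*exp(l) + 3)^3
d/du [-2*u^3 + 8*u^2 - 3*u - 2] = -6*u^2 + 16*u - 3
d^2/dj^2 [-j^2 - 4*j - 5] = -2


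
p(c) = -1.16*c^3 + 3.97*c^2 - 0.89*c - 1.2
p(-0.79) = 2.55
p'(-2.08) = -32.46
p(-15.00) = 4820.40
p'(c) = -3.48*c^2 + 7.94*c - 0.89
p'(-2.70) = -47.70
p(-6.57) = 504.98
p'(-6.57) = -203.27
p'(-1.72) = -24.84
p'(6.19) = -85.08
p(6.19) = -129.72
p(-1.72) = 17.98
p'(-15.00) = -902.99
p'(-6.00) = -173.81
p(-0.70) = 1.77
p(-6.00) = 397.62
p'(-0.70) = -8.15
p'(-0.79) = -9.33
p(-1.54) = 13.82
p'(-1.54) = -21.37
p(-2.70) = 52.98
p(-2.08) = 28.27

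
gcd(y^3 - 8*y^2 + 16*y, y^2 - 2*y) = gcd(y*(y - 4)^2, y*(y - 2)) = y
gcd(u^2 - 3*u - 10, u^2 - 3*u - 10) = u^2 - 3*u - 10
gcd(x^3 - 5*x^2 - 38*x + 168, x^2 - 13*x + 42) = x - 7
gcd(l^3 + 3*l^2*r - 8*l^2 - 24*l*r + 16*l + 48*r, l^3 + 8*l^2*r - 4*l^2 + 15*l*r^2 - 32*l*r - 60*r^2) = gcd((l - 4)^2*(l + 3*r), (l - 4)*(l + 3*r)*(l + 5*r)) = l^2 + 3*l*r - 4*l - 12*r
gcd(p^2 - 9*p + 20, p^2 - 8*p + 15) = p - 5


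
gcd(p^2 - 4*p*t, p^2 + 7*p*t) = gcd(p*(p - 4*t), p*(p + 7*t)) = p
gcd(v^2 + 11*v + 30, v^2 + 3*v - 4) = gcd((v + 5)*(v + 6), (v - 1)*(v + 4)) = 1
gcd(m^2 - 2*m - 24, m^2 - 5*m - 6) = m - 6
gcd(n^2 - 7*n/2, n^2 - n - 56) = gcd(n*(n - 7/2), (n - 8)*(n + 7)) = 1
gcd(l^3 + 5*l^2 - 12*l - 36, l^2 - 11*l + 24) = l - 3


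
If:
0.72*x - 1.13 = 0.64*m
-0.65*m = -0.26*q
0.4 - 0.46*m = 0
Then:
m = 0.87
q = 2.17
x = 2.34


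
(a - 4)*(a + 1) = a^2 - 3*a - 4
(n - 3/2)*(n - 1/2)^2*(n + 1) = n^4 - 3*n^3/2 - 3*n^2/4 + 11*n/8 - 3/8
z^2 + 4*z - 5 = (z - 1)*(z + 5)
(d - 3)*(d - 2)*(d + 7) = d^3 + 2*d^2 - 29*d + 42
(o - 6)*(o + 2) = o^2 - 4*o - 12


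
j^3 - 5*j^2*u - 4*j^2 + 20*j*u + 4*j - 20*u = (j - 2)^2*(j - 5*u)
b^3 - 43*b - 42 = (b - 7)*(b + 1)*(b + 6)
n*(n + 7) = n^2 + 7*n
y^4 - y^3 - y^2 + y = y*(y - 1)^2*(y + 1)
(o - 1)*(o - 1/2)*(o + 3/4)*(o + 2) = o^4 + 5*o^3/4 - 17*o^2/8 - 7*o/8 + 3/4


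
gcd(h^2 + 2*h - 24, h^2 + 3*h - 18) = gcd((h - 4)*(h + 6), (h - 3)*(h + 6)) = h + 6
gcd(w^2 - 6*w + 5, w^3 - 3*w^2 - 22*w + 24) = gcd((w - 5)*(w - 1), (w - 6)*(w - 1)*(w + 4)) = w - 1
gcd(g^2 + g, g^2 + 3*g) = g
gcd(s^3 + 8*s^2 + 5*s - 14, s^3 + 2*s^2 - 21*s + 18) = s - 1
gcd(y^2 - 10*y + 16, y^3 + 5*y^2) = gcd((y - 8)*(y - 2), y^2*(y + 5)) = 1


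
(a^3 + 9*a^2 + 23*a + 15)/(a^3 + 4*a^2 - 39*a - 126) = (a^2 + 6*a + 5)/(a^2 + a - 42)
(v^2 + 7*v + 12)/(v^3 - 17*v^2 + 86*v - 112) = (v^2 + 7*v + 12)/(v^3 - 17*v^2 + 86*v - 112)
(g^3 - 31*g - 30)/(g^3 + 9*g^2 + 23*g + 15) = (g - 6)/(g + 3)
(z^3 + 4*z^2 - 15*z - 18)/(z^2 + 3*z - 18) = z + 1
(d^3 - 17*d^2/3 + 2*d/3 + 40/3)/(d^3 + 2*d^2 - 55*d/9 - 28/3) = 3*(d^2 - 7*d + 10)/(3*d^2 + 2*d - 21)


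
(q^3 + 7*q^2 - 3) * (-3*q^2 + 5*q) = -3*q^5 - 16*q^4 + 35*q^3 + 9*q^2 - 15*q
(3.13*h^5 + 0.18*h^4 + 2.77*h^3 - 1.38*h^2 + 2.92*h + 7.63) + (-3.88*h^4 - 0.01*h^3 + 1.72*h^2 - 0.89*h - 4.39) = 3.13*h^5 - 3.7*h^4 + 2.76*h^3 + 0.34*h^2 + 2.03*h + 3.24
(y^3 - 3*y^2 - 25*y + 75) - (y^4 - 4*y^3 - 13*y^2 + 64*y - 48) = -y^4 + 5*y^3 + 10*y^2 - 89*y + 123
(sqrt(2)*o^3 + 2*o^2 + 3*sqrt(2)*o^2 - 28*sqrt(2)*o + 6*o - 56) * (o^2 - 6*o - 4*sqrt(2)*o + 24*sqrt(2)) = sqrt(2)*o^5 - 6*o^4 - 3*sqrt(2)*o^4 - 54*sqrt(2)*o^3 + 18*o^3 + 192*sqrt(2)*o^2 + 276*o^2 - 1008*o + 368*sqrt(2)*o - 1344*sqrt(2)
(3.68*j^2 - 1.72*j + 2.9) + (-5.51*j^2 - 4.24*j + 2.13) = -1.83*j^2 - 5.96*j + 5.03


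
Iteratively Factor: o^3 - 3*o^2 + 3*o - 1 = (o - 1)*(o^2 - 2*o + 1) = (o - 1)^2*(o - 1)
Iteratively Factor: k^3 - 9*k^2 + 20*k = (k - 5)*(k^2 - 4*k) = k*(k - 5)*(k - 4)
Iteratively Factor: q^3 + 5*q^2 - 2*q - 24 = (q + 4)*(q^2 + q - 6) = (q - 2)*(q + 4)*(q + 3)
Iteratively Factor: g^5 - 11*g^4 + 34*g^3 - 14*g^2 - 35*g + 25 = (g - 5)*(g^4 - 6*g^3 + 4*g^2 + 6*g - 5) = (g - 5)*(g - 1)*(g^3 - 5*g^2 - g + 5) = (g - 5)^2*(g - 1)*(g^2 - 1) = (g - 5)^2*(g - 1)^2*(g + 1)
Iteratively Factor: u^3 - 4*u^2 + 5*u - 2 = (u - 1)*(u^2 - 3*u + 2) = (u - 2)*(u - 1)*(u - 1)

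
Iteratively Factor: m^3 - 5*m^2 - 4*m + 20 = (m - 2)*(m^2 - 3*m - 10) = (m - 2)*(m + 2)*(m - 5)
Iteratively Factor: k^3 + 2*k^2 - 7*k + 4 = (k - 1)*(k^2 + 3*k - 4) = (k - 1)*(k + 4)*(k - 1)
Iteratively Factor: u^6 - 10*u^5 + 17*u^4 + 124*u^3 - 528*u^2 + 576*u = (u - 4)*(u^5 - 6*u^4 - 7*u^3 + 96*u^2 - 144*u) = (u - 4)^2*(u^4 - 2*u^3 - 15*u^2 + 36*u) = u*(u - 4)^2*(u^3 - 2*u^2 - 15*u + 36) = u*(u - 4)^2*(u - 3)*(u^2 + u - 12) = u*(u - 4)^2*(u - 3)*(u + 4)*(u - 3)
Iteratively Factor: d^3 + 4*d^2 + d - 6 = (d + 2)*(d^2 + 2*d - 3) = (d - 1)*(d + 2)*(d + 3)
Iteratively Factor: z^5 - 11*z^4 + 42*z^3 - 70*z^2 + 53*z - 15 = (z - 3)*(z^4 - 8*z^3 + 18*z^2 - 16*z + 5) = (z - 3)*(z - 1)*(z^3 - 7*z^2 + 11*z - 5) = (z - 3)*(z - 1)^2*(z^2 - 6*z + 5) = (z - 5)*(z - 3)*(z - 1)^2*(z - 1)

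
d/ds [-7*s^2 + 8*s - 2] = 8 - 14*s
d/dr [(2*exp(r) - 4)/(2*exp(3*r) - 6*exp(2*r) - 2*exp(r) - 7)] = (-8*exp(3*r) + 36*exp(2*r) - 48*exp(r) - 22)*exp(r)/(4*exp(6*r) - 24*exp(5*r) + 28*exp(4*r) - 4*exp(3*r) + 88*exp(2*r) + 28*exp(r) + 49)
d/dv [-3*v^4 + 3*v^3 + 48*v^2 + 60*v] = -12*v^3 + 9*v^2 + 96*v + 60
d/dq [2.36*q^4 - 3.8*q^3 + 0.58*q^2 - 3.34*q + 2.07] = 9.44*q^3 - 11.4*q^2 + 1.16*q - 3.34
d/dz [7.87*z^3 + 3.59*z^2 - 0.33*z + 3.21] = 23.61*z^2 + 7.18*z - 0.33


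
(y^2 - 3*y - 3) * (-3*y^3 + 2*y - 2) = -3*y^5 + 9*y^4 + 11*y^3 - 8*y^2 + 6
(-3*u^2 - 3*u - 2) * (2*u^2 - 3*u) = -6*u^4 + 3*u^3 + 5*u^2 + 6*u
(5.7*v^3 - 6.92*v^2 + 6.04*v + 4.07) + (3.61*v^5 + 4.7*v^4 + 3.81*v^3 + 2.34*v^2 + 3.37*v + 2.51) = 3.61*v^5 + 4.7*v^4 + 9.51*v^3 - 4.58*v^2 + 9.41*v + 6.58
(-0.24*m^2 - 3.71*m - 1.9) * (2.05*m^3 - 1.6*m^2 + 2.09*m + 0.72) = -0.492*m^5 - 7.2215*m^4 + 1.5394*m^3 - 4.8867*m^2 - 6.6422*m - 1.368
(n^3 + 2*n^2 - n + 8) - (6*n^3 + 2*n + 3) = -5*n^3 + 2*n^2 - 3*n + 5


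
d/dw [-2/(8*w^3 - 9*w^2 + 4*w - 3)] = 4*(12*w^2 - 9*w + 2)/(8*w^3 - 9*w^2 + 4*w - 3)^2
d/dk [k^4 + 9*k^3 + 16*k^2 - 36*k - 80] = 4*k^3 + 27*k^2 + 32*k - 36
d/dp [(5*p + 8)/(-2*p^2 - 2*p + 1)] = (10*p^2 + 32*p + 21)/(4*p^4 + 8*p^3 - 4*p + 1)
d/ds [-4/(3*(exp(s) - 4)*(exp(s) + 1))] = (8*exp(s)/3 - 4)/(4*(exp(s) - 4)^2*cosh(s/2)^2)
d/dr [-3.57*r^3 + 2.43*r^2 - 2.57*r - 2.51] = -10.71*r^2 + 4.86*r - 2.57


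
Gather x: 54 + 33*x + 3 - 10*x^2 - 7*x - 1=-10*x^2 + 26*x + 56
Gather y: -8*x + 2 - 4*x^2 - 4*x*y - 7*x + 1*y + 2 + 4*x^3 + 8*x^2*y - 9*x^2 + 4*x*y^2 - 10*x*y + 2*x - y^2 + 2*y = 4*x^3 - 13*x^2 - 13*x + y^2*(4*x - 1) + y*(8*x^2 - 14*x + 3) + 4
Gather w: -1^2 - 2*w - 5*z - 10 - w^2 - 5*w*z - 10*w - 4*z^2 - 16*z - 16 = -w^2 + w*(-5*z - 12) - 4*z^2 - 21*z - 27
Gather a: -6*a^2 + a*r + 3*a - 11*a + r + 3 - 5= -6*a^2 + a*(r - 8) + r - 2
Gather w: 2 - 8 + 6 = 0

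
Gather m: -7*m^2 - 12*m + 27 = -7*m^2 - 12*m + 27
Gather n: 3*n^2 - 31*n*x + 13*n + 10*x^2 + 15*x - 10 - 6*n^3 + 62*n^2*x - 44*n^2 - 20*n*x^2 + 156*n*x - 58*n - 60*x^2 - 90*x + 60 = -6*n^3 + n^2*(62*x - 41) + n*(-20*x^2 + 125*x - 45) - 50*x^2 - 75*x + 50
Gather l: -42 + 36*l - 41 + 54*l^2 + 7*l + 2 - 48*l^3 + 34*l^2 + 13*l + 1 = -48*l^3 + 88*l^2 + 56*l - 80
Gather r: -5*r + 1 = 1 - 5*r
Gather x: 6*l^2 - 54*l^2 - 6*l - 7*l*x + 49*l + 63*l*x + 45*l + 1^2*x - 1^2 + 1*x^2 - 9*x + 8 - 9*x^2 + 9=-48*l^2 + 88*l - 8*x^2 + x*(56*l - 8) + 16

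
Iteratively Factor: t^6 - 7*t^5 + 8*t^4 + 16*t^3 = (t - 4)*(t^5 - 3*t^4 - 4*t^3) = t*(t - 4)*(t^4 - 3*t^3 - 4*t^2) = t^2*(t - 4)*(t^3 - 3*t^2 - 4*t) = t^2*(t - 4)^2*(t^2 + t) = t^3*(t - 4)^2*(t + 1)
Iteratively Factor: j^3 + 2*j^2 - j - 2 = (j - 1)*(j^2 + 3*j + 2) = (j - 1)*(j + 2)*(j + 1)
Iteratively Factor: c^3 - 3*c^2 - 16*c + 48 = (c + 4)*(c^2 - 7*c + 12) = (c - 3)*(c + 4)*(c - 4)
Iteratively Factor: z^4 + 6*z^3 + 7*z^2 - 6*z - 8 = (z + 4)*(z^3 + 2*z^2 - z - 2) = (z + 2)*(z + 4)*(z^2 - 1) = (z - 1)*(z + 2)*(z + 4)*(z + 1)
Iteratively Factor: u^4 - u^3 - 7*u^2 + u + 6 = (u + 1)*(u^3 - 2*u^2 - 5*u + 6) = (u - 3)*(u + 1)*(u^2 + u - 2) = (u - 3)*(u - 1)*(u + 1)*(u + 2)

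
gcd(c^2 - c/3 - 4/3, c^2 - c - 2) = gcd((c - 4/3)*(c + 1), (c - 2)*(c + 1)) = c + 1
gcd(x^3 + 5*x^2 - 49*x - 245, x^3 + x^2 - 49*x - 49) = x^2 - 49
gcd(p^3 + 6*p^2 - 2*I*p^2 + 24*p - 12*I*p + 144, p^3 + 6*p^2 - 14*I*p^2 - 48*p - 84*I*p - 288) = p^2 + p*(6 - 6*I) - 36*I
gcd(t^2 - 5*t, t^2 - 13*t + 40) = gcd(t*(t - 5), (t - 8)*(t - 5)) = t - 5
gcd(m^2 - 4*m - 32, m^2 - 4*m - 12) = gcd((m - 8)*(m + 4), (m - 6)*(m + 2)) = 1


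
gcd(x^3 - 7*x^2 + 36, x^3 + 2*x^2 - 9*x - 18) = x^2 - x - 6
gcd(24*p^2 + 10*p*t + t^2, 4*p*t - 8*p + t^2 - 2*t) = 4*p + t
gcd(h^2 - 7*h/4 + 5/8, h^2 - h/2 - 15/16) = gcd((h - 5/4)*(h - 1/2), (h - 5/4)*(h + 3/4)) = h - 5/4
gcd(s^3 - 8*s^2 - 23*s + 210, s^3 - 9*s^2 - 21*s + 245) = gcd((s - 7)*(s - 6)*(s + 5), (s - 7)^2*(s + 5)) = s^2 - 2*s - 35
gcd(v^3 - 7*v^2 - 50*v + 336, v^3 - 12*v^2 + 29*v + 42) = v - 6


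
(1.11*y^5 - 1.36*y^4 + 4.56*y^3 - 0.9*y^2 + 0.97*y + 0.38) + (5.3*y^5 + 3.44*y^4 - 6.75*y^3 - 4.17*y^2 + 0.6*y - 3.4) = 6.41*y^5 + 2.08*y^4 - 2.19*y^3 - 5.07*y^2 + 1.57*y - 3.02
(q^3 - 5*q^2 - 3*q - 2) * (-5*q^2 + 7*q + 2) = -5*q^5 + 32*q^4 - 18*q^3 - 21*q^2 - 20*q - 4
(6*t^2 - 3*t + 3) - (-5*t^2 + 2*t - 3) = 11*t^2 - 5*t + 6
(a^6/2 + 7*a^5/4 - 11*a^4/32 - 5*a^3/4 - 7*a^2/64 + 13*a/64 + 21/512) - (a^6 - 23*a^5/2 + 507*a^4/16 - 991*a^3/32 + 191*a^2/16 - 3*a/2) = -a^6/2 + 53*a^5/4 - 1025*a^4/32 + 951*a^3/32 - 771*a^2/64 + 109*a/64 + 21/512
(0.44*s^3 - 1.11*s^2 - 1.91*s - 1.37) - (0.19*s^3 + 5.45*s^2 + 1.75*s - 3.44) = 0.25*s^3 - 6.56*s^2 - 3.66*s + 2.07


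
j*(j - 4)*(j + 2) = j^3 - 2*j^2 - 8*j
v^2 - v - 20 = (v - 5)*(v + 4)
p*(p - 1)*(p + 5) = p^3 + 4*p^2 - 5*p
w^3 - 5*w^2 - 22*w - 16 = (w - 8)*(w + 1)*(w + 2)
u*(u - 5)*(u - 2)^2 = u^4 - 9*u^3 + 24*u^2 - 20*u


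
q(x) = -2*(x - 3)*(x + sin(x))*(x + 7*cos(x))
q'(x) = -2*(1 - 7*sin(x))*(x - 3)*(x + sin(x)) - 2*(x - 3)*(x + 7*cos(x))*(cos(x) + 1) - 2*(x + sin(x))*(x + 7*cos(x))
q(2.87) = -3.16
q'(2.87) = 23.56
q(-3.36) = 407.58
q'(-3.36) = -46.50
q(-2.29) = 222.14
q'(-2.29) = -268.61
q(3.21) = 4.98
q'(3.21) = 21.76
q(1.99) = -5.04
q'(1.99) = -27.67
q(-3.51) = 411.77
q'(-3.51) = -9.65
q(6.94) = -742.76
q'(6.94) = -169.98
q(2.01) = -5.58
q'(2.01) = -26.26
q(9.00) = -296.15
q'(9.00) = 160.73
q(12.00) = -3694.96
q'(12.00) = -1986.24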